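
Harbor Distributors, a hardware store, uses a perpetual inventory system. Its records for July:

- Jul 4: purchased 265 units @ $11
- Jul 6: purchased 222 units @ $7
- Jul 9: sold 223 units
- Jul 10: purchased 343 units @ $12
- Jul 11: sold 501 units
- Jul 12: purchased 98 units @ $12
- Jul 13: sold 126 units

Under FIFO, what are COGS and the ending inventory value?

COGS = $8,825; ending inventory = $936

Jul 9, 223 sold [FIFO — oldest first]: 223 @ $11 = $2,453
Jul 11, 501 sold [FIFO — oldest first]: 42 @ $11 + 222 @ $7 + 237 @ $12 = $4,860
Jul 13, 126 sold [FIFO — oldest first]: 106 @ $12 + 20 @ $12 = $1,512
Total COGS = $2,453 + $4,860 + $1,512 = $8,825
Ending inventory: 78 @ $12 = $936
Check: goods available $9,761 = COGS $8,825 + ending $936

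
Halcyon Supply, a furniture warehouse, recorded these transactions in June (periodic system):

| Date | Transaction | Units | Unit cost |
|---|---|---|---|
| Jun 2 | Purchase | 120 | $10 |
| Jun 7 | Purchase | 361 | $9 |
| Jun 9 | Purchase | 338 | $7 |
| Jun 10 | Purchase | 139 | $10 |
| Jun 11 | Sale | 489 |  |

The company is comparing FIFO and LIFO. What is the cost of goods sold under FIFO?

COGS = $4,505

FIFO COGS: 120 @ $10 + 361 @ $9 + 8 @ $7 = $4,505
LIFO COGS: 139 @ $10 + 338 @ $7 + 12 @ $9 = $3,864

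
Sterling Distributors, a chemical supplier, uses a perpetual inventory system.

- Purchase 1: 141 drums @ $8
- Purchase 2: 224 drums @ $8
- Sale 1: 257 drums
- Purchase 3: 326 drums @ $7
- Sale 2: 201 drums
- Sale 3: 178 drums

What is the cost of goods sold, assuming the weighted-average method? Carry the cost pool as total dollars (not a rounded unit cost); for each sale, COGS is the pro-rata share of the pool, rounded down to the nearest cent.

After Purchase 1: 141 on hand, pool $1,128.00 (≈ $8.0000 each)
After Purchase 2: 365 on hand, pool $2,920.00 (≈ $8.0000 each)
Sale 1, sell 257: 257/365 × $2,920.00 → $2,056.00
After Purchase 3: 434 on hand, pool $3,146.00 (≈ $7.2488 each)
Sale 2, sell 201: 201/434 × $3,146.00 → $1,457.01
Sale 3, sell 178: 178/233 × $1,688.99 → $1,290.30
Total COGS = $2,056.00 + $1,457.01 + $1,290.30 = $4,803.31
Ending inventory (cost pool remaining) = $398.69
Check: goods available $5,202.00 = COGS $4,803.31 + ending $398.69

COGS = $4,803.31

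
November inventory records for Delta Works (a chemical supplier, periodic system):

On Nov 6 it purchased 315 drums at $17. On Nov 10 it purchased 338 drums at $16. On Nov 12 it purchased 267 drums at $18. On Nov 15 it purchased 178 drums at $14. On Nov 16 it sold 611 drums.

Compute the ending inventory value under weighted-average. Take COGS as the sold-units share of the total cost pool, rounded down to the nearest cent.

Ending inventory = $8,010.67

Nov 16, sell 611: 611/1098 × $18,061.00 → $10,050.33
Ending inventory (cost pool remaining) = $8,010.67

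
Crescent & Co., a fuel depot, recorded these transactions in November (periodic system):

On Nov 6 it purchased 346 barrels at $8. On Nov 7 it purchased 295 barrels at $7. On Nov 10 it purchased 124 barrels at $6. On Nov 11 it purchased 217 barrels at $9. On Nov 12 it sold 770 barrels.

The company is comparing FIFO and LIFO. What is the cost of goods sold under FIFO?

FIFO COGS: 346 @ $8 + 295 @ $7 + 124 @ $6 + 5 @ $9 = $5,622
LIFO COGS: 217 @ $9 + 124 @ $6 + 295 @ $7 + 134 @ $8 = $5,834

COGS = $5,622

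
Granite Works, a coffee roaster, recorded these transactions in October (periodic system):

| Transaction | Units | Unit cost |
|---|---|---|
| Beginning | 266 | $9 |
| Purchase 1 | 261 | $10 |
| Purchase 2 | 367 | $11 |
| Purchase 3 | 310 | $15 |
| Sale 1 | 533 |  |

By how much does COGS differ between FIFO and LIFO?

FIFO COGS: 266 @ $9 + 261 @ $10 + 6 @ $11 = $5,070
LIFO COGS: 310 @ $15 + 223 @ $11 = $7,103
Difference = |$5,070 − $7,103| = $2,033

$2,033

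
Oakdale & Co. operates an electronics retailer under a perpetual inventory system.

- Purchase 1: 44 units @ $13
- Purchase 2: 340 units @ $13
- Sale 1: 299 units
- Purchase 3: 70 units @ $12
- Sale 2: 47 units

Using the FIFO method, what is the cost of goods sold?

Sale 1 (299) [FIFO — oldest first]: 44 @ $13 + 255 @ $13 = $3,887
Sale 2 (47) [FIFO — oldest first]: 47 @ $13 = $611
Total COGS = $3,887 + $611 = $4,498
Ending inventory: 38 @ $13 + 70 @ $12 = $1,334

COGS = $4,498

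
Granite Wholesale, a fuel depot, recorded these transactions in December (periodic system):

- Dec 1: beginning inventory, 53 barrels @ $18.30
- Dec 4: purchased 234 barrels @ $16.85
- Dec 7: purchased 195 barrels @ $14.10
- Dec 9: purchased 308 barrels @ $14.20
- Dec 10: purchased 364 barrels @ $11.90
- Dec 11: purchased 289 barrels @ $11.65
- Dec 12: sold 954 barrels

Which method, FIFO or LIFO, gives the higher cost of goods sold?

FIFO

FIFO COGS: 53 @ $18.30 + 234 @ $16.85 + 195 @ $14.10 + 308 @ $14.20 + 164 @ $11.90 = $13,987.50
LIFO COGS: 289 @ $11.65 + 364 @ $11.90 + 301 @ $14.20 = $11,972.65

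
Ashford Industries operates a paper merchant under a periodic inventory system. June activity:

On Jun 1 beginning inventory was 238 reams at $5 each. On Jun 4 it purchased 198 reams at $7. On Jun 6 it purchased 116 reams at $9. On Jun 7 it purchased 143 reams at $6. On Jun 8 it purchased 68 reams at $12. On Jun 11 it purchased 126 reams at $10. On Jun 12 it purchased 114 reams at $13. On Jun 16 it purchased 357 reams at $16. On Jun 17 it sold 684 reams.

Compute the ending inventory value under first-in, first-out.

Jun 17, 684 sold [FIFO — oldest first]: 238 @ $5 + 198 @ $7 + 116 @ $9 + 132 @ $6 = $4,412
Ending inventory: 11 @ $6 + 68 @ $12 + 126 @ $10 + 114 @ $13 + 357 @ $16 = $9,336

Ending inventory = $9,336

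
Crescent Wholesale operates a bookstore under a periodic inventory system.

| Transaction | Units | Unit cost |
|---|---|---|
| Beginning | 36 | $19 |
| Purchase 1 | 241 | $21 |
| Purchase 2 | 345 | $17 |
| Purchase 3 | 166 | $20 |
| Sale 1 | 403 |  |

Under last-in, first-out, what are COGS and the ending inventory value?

COGS = $7,349; ending inventory = $7,581

Sale 1 (403) [LIFO — newest first]: 166 @ $20 + 237 @ $17 = $7,349
Ending inventory: 36 @ $19 + 241 @ $21 + 108 @ $17 = $7,581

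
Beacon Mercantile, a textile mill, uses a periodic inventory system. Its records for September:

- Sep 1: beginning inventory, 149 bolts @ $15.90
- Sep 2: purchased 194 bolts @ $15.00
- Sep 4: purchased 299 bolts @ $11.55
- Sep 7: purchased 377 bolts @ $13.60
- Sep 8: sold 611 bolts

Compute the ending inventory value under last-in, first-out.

Ending inventory = $6,029.85

Sep 8, 611 sold [LIFO — newest first]: 377 @ $13.60 + 234 @ $11.55 = $7,829.90
Ending inventory: 149 @ $15.90 + 194 @ $15.00 + 65 @ $11.55 = $6,029.85
Check: goods available $13,859.75 = COGS $7,829.90 + ending $6,029.85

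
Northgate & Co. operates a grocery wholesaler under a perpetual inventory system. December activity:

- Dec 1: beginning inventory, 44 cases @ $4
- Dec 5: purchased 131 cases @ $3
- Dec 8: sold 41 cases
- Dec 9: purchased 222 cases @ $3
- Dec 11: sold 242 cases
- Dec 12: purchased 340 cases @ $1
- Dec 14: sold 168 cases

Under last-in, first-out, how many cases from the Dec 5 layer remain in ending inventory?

Dec 8, 41 sold [LIFO — newest first]: 41 @ $3 = $123
Dec 11, 242 sold [LIFO — newest first]: 222 @ $3 + 20 @ $3 = $726
Dec 14, 168 sold [LIFO — newest first]: 168 @ $1 = $168
Total COGS = $123 + $726 + $168 = $1,017
Ending inventory: 44 @ $4 + 70 @ $3 + 172 @ $1 = $558

70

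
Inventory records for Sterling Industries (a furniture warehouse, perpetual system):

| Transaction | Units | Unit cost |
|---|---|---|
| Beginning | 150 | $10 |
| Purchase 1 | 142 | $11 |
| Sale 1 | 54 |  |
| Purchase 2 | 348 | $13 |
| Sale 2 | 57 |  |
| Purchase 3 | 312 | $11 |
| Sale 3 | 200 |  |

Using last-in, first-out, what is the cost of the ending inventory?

Sale 1 (54) [LIFO — newest first]: 54 @ $11 = $594
Sale 2 (57) [LIFO — newest first]: 57 @ $13 = $741
Sale 3 (200) [LIFO — newest first]: 200 @ $11 = $2,200
Total COGS = $594 + $741 + $2,200 = $3,535
Ending inventory: 150 @ $10 + 88 @ $11 + 291 @ $13 + 112 @ $11 = $7,483

Ending inventory = $7,483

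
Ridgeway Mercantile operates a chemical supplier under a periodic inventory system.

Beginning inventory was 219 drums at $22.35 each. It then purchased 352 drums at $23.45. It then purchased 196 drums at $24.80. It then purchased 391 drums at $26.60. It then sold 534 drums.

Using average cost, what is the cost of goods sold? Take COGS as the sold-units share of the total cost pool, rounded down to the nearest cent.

Sale 1, sell 534: 534/1158 × $28,410.45 → $13,101.19
Ending inventory (cost pool remaining) = $15,309.26
Check: goods available $28,410.45 = COGS $13,101.19 + ending $15,309.26

COGS = $13,101.19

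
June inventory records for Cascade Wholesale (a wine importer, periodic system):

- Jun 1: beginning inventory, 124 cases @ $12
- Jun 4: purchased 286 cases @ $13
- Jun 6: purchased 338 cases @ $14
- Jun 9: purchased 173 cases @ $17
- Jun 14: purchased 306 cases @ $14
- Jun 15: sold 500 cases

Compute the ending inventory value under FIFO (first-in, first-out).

Ending inventory = $10,697

Jun 15, 500 sold [FIFO — oldest first]: 124 @ $12 + 286 @ $13 + 90 @ $14 = $6,466
Ending inventory: 248 @ $14 + 173 @ $17 + 306 @ $14 = $10,697
Check: goods available $17,163 = COGS $6,466 + ending $10,697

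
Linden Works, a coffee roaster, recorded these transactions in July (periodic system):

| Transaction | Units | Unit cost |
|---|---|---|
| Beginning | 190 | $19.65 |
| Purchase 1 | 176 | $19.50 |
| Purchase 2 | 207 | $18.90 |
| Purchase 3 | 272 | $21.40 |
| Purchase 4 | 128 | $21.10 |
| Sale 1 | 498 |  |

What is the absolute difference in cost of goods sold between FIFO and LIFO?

$713.50

FIFO COGS: 190 @ $19.65 + 176 @ $19.50 + 132 @ $18.90 = $9,660.30
LIFO COGS: 128 @ $21.10 + 272 @ $21.40 + 98 @ $18.90 = $10,373.80
Difference = |$9,660.30 − $10,373.80| = $713.50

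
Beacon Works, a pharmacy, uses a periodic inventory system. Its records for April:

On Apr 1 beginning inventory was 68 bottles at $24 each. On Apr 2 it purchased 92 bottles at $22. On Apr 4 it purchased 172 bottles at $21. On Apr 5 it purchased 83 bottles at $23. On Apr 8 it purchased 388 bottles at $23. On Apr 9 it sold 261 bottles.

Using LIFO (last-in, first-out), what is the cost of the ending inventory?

Ending inventory = $12,098

Apr 9, 261 sold [LIFO — newest first]: 261 @ $23 = $6,003
Ending inventory: 68 @ $24 + 92 @ $22 + 172 @ $21 + 83 @ $23 + 127 @ $23 = $12,098
Check: goods available $18,101 = COGS $6,003 + ending $12,098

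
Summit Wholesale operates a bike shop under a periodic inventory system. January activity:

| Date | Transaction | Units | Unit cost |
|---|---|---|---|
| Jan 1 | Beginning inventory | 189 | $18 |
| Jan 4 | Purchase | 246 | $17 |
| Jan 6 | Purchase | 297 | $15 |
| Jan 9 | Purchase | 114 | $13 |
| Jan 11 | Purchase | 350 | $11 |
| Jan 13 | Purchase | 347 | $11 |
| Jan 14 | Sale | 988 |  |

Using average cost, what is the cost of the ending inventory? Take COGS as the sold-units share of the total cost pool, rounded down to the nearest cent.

Ending inventory = $7,621.09

Jan 14, sell 988: 988/1543 × $21,188.00 → $13,566.91
Ending inventory (cost pool remaining) = $7,621.09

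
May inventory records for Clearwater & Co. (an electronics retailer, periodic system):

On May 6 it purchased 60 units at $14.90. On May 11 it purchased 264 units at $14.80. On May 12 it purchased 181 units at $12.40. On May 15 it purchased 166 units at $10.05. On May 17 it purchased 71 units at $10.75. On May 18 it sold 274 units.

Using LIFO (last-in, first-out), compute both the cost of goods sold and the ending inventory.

May 18, 274 sold [LIFO — newest first]: 71 @ $10.75 + 166 @ $10.05 + 37 @ $12.40 = $2,890.35
Ending inventory: 60 @ $14.90 + 264 @ $14.80 + 144 @ $12.40 = $6,586.80

COGS = $2,890.35; ending inventory = $6,586.80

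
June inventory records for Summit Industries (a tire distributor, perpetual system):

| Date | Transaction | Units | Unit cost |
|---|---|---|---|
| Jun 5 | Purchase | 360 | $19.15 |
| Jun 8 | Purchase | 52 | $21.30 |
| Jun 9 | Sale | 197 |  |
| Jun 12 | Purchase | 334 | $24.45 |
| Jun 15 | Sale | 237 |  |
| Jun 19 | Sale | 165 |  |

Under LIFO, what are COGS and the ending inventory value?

COGS = $13,352.85; ending inventory = $2,815.05

Jun 9, 197 sold [LIFO — newest first]: 52 @ $21.30 + 145 @ $19.15 = $3,884.35
Jun 15, 237 sold [LIFO — newest first]: 237 @ $24.45 = $5,794.65
Jun 19, 165 sold [LIFO — newest first]: 97 @ $24.45 + 68 @ $19.15 = $3,673.85
Total COGS = $3,884.35 + $5,794.65 + $3,673.85 = $13,352.85
Ending inventory: 147 @ $19.15 = $2,815.05
Check: goods available $16,167.90 = COGS $13,352.85 + ending $2,815.05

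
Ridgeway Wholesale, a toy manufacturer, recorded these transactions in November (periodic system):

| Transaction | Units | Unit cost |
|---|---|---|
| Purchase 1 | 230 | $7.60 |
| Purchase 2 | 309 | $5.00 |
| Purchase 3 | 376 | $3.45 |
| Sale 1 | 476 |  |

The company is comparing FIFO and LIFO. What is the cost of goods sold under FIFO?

COGS = $2,978.00

FIFO COGS: 230 @ $7.60 + 246 @ $5.00 = $2,978.00
LIFO COGS: 376 @ $3.45 + 100 @ $5.00 = $1,797.20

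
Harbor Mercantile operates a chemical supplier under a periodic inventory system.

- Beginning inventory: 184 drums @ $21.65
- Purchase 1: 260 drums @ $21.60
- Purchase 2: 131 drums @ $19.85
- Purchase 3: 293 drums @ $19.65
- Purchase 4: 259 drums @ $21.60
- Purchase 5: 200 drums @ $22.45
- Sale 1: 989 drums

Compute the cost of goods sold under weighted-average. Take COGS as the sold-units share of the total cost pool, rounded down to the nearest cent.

Sale 1, sell 989: 989/1327 × $28,041.80 → $20,899.27
Ending inventory (cost pool remaining) = $7,142.53
Check: goods available $28,041.80 = COGS $20,899.27 + ending $7,142.53

COGS = $20,899.27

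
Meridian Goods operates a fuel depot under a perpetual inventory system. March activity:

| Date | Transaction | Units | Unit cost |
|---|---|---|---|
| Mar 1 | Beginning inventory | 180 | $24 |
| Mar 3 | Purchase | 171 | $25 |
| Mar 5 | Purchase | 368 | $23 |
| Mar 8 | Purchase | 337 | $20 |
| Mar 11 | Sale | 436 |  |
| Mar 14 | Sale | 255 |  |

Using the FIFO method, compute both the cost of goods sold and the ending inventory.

COGS = $16,415; ending inventory = $7,384

Mar 11, 436 sold [FIFO — oldest first]: 180 @ $24 + 171 @ $25 + 85 @ $23 = $10,550
Mar 14, 255 sold [FIFO — oldest first]: 255 @ $23 = $5,865
Total COGS = $10,550 + $5,865 = $16,415
Ending inventory: 28 @ $23 + 337 @ $20 = $7,384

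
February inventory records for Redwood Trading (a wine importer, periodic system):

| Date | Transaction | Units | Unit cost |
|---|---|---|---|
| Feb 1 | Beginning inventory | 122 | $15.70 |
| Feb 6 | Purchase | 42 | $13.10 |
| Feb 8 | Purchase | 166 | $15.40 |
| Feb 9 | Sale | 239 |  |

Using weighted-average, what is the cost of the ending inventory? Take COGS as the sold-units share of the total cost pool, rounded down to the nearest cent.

Ending inventory = $1,384.86

Feb 9, sell 239: 239/330 × $5,022.00 → $3,637.14
Ending inventory (cost pool remaining) = $1,384.86
Check: goods available $5,022.00 = COGS $3,637.14 + ending $1,384.86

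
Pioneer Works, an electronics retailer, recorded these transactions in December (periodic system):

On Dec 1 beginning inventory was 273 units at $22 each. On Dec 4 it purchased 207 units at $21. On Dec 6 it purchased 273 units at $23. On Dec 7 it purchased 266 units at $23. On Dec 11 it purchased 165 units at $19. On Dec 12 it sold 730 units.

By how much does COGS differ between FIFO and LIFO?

FIFO COGS: 273 @ $22 + 207 @ $21 + 250 @ $23 = $16,103
LIFO COGS: 165 @ $19 + 266 @ $23 + 273 @ $23 + 26 @ $21 = $16,078
Difference = |$16,103 − $16,078| = $25

$25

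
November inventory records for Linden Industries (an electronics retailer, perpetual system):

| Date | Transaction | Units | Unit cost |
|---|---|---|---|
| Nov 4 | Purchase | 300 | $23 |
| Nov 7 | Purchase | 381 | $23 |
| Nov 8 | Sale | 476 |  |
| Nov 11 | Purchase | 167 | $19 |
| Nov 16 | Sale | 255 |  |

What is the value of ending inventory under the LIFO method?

Nov 8, 476 sold [LIFO — newest first]: 381 @ $23 + 95 @ $23 = $10,948
Nov 16, 255 sold [LIFO — newest first]: 167 @ $19 + 88 @ $23 = $5,197
Total COGS = $10,948 + $5,197 = $16,145
Ending inventory: 117 @ $23 = $2,691

Ending inventory = $2,691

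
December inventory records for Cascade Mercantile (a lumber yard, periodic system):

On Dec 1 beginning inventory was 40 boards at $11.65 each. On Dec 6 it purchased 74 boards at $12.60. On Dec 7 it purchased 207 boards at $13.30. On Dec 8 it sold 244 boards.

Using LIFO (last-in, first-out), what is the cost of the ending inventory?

Dec 8, 244 sold [LIFO — newest first]: 207 @ $13.30 + 37 @ $12.60 = $3,219.30
Ending inventory: 40 @ $11.65 + 37 @ $12.60 = $932.20

Ending inventory = $932.20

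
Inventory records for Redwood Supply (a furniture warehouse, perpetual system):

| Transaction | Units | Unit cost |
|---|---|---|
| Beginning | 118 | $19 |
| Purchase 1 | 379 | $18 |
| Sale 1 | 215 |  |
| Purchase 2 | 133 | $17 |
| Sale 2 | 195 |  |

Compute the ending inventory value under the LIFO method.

Sale 1 (215) [LIFO — newest first]: 215 @ $18 = $3,870
Sale 2 (195) [LIFO — newest first]: 133 @ $17 + 62 @ $18 = $3,377
Total COGS = $3,870 + $3,377 = $7,247
Ending inventory: 118 @ $19 + 102 @ $18 = $4,078

Ending inventory = $4,078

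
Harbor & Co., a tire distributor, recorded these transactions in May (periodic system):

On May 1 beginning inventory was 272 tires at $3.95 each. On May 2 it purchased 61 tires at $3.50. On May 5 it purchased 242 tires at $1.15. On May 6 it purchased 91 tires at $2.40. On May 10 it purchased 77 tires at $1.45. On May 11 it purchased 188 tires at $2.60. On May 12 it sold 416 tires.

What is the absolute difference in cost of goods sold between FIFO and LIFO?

$495.50

FIFO COGS: 272 @ $3.95 + 61 @ $3.50 + 83 @ $1.15 = $1,383.35
LIFO COGS: 188 @ $2.60 + 77 @ $1.45 + 91 @ $2.40 + 60 @ $1.15 = $887.85
Difference = |$1,383.35 − $887.85| = $495.50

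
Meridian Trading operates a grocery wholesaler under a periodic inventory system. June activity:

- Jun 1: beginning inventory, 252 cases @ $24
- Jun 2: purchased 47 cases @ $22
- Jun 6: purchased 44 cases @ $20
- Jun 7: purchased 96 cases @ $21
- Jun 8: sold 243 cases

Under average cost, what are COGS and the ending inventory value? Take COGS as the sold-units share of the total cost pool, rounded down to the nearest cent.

Jun 8, sell 243: 243/439 × $9,978.00 → $5,523.12
Ending inventory (cost pool remaining) = $4,454.88

COGS = $5,523.12; ending inventory = $4,454.88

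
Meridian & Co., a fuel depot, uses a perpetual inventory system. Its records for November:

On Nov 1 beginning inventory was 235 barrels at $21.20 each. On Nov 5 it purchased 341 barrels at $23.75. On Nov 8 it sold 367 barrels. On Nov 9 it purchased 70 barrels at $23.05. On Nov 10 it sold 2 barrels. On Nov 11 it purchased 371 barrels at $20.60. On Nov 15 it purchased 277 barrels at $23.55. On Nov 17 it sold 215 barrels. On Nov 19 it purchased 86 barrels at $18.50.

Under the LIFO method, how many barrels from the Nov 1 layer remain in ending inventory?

209

Nov 8, 367 sold [LIFO — newest first]: 341 @ $23.75 + 26 @ $21.20 = $8,649.95
Nov 10, 2 sold [LIFO — newest first]: 2 @ $23.05 = $46.10
Nov 17, 215 sold [LIFO — newest first]: 215 @ $23.55 = $5,063.25
Total COGS = $8,649.95 + $46.10 + $5,063.25 = $13,759.30
Ending inventory: 209 @ $21.20 + 68 @ $23.05 + 371 @ $20.60 + 62 @ $23.55 + 86 @ $18.50 = $16,691.90
Check: goods available $30,451.20 = COGS $13,759.30 + ending $16,691.90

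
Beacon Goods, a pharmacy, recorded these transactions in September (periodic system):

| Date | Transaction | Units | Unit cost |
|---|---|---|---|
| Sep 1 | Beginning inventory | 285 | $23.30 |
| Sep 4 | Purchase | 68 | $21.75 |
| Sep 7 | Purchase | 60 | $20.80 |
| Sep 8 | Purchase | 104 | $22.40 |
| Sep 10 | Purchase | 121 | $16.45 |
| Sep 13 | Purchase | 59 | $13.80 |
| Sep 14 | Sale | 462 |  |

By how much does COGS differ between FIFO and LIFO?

FIFO COGS: 285 @ $23.30 + 68 @ $21.75 + 60 @ $20.80 + 49 @ $22.40 = $10,465.10
LIFO COGS: 59 @ $13.80 + 121 @ $16.45 + 104 @ $22.40 + 60 @ $20.80 + 68 @ $21.75 + 50 @ $23.30 = $9,026.25
Difference = |$10,465.10 − $9,026.25| = $1,438.85

$1,438.85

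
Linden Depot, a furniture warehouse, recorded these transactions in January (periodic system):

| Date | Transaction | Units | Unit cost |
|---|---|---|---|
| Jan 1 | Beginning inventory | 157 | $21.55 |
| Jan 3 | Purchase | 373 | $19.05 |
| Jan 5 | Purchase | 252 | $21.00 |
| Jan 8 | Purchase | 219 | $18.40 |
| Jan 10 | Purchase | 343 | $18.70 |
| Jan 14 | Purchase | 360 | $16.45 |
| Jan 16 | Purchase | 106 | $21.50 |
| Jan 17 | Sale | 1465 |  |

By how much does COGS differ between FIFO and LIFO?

FIFO COGS: 157 @ $21.55 + 373 @ $19.05 + 252 @ $21.00 + 219 @ $18.40 + 343 @ $18.70 + 121 @ $16.45 = $28,215.15
LIFO COGS: 106 @ $21.50 + 360 @ $16.45 + 343 @ $18.70 + 219 @ $18.40 + 252 @ $21.00 + 185 @ $19.05 = $27,460.95
Difference = |$28,215.15 − $27,460.95| = $754.20

$754.20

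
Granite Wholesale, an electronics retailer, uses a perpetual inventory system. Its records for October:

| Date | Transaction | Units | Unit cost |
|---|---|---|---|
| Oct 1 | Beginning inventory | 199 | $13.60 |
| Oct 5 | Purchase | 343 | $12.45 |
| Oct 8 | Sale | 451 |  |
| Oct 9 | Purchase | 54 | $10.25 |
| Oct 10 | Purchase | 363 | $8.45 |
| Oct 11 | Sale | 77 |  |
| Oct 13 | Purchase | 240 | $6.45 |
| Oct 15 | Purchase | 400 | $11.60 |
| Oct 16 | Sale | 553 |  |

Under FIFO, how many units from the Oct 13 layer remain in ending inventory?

118

Oct 8, 451 sold [FIFO — oldest first]: 199 @ $13.60 + 252 @ $12.45 = $5,843.80
Oct 11, 77 sold [FIFO — oldest first]: 77 @ $12.45 = $958.65
Oct 16, 553 sold [FIFO — oldest first]: 14 @ $12.45 + 54 @ $10.25 + 363 @ $8.45 + 122 @ $6.45 = $4,582.05
Total COGS = $5,843.80 + $958.65 + $4,582.05 = $11,384.50
Ending inventory: 118 @ $6.45 + 400 @ $11.60 = $5,401.10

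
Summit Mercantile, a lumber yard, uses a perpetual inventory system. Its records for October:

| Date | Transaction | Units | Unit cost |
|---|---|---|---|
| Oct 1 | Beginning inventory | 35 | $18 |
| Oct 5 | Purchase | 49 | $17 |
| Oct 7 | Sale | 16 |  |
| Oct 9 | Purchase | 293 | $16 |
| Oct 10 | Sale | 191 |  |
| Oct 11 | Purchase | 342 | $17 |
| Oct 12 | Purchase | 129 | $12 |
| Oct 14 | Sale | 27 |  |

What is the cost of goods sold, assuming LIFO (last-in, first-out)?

COGS = $3,652

Oct 7, 16 sold [LIFO — newest first]: 16 @ $17 = $272
Oct 10, 191 sold [LIFO — newest first]: 191 @ $16 = $3,056
Oct 14, 27 sold [LIFO — newest first]: 27 @ $12 = $324
Total COGS = $272 + $3,056 + $324 = $3,652
Ending inventory: 35 @ $18 + 33 @ $17 + 102 @ $16 + 342 @ $17 + 102 @ $12 = $9,861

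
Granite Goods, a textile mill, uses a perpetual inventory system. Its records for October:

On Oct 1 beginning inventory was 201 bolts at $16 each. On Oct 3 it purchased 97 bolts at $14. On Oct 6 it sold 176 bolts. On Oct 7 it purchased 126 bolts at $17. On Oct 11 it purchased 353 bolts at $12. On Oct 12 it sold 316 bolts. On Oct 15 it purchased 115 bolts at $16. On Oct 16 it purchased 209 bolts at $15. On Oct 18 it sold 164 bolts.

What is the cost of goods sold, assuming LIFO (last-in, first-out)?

COGS = $8,874

Oct 6, 176 sold [LIFO — newest first]: 97 @ $14 + 79 @ $16 = $2,622
Oct 12, 316 sold [LIFO — newest first]: 316 @ $12 = $3,792
Oct 18, 164 sold [LIFO — newest first]: 164 @ $15 = $2,460
Total COGS = $2,622 + $3,792 + $2,460 = $8,874
Ending inventory: 122 @ $16 + 126 @ $17 + 37 @ $12 + 115 @ $16 + 45 @ $15 = $7,053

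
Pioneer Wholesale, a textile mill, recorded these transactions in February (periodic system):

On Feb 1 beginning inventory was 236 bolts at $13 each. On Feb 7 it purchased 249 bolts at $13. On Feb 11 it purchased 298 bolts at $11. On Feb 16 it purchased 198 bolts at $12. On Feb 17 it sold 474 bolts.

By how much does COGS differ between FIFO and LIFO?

FIFO COGS: 236 @ $13 + 238 @ $13 = $6,162
LIFO COGS: 198 @ $12 + 276 @ $11 = $5,412
Difference = |$6,162 − $5,412| = $750

$750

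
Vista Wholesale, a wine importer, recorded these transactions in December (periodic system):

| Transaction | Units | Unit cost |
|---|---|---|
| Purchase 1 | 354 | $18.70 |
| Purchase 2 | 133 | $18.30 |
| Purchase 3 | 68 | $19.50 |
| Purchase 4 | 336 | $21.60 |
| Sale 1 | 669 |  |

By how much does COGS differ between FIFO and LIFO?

$643.80

FIFO COGS: 354 @ $18.70 + 133 @ $18.30 + 68 @ $19.50 + 114 @ $21.60 = $12,842.10
LIFO COGS: 336 @ $21.60 + 68 @ $19.50 + 133 @ $18.30 + 132 @ $18.70 = $13,485.90
Difference = |$12,842.10 − $13,485.90| = $643.80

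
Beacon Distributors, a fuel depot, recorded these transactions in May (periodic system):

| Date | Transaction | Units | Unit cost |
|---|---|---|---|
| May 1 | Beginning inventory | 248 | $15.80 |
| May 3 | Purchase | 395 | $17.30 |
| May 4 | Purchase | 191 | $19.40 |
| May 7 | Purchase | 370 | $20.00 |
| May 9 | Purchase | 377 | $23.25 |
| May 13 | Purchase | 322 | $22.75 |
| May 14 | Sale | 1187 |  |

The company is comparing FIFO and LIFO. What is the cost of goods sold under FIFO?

COGS = $21,517.30

FIFO COGS: 248 @ $15.80 + 395 @ $17.30 + 191 @ $19.40 + 353 @ $20.00 = $21,517.30
LIFO COGS: 322 @ $22.75 + 377 @ $23.25 + 370 @ $20.00 + 118 @ $19.40 = $25,779.95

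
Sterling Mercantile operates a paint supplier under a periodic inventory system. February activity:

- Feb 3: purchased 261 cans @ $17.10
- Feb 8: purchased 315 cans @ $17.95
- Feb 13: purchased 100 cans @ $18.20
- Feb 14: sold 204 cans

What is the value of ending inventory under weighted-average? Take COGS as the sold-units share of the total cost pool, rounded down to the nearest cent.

Ending inventory = $8,334.96

Feb 14, sell 204: 204/676 × $11,937.35 → $3,602.39
Ending inventory (cost pool remaining) = $8,334.96
Check: goods available $11,937.35 = COGS $3,602.39 + ending $8,334.96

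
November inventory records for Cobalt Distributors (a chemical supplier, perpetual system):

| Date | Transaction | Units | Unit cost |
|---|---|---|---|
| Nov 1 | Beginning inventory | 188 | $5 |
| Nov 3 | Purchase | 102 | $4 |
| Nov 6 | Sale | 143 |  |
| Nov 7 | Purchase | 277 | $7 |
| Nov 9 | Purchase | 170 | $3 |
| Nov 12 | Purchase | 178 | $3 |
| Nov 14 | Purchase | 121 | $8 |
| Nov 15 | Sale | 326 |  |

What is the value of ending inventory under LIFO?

Nov 6, 143 sold [LIFO — newest first]: 102 @ $4 + 41 @ $5 = $613
Nov 15, 326 sold [LIFO — newest first]: 121 @ $8 + 178 @ $3 + 27 @ $3 = $1,583
Total COGS = $613 + $1,583 = $2,196
Ending inventory: 147 @ $5 + 277 @ $7 + 143 @ $3 = $3,103

Ending inventory = $3,103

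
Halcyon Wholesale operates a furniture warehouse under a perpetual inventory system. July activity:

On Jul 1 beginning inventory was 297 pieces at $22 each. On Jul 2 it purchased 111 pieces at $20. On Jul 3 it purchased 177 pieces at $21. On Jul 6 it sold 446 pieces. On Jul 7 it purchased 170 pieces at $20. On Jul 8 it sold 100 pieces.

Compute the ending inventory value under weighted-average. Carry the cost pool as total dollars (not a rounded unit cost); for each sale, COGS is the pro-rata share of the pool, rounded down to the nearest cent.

After Jul 1: 297 on hand, pool $6,534.00 (≈ $22.0000 each)
After Jul 2: 408 on hand, pool $8,754.00 (≈ $21.4559 each)
After Jul 3: 585 on hand, pool $12,471.00 (≈ $21.3179 each)
Jul 6, sell 446: 446/585 × $12,471.00 → $9,507.80
After Jul 7: 309 on hand, pool $6,363.20 (≈ $20.5929 each)
Jul 8, sell 100: 100/309 × $6,363.20 → $2,059.28
Total COGS = $9,507.80 + $2,059.28 = $11,567.08
Ending inventory (cost pool remaining) = $4,303.92
Check: goods available $15,871.00 = COGS $11,567.08 + ending $4,303.92

Ending inventory = $4,303.92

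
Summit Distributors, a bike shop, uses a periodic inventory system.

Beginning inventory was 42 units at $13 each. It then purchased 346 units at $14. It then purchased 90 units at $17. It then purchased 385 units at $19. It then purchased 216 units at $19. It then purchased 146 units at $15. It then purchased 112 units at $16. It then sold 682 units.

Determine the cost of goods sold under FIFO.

COGS = $10,796

Sale 1 (682) [FIFO — oldest first]: 42 @ $13 + 346 @ $14 + 90 @ $17 + 204 @ $19 = $10,796
Ending inventory: 181 @ $19 + 216 @ $19 + 146 @ $15 + 112 @ $16 = $11,525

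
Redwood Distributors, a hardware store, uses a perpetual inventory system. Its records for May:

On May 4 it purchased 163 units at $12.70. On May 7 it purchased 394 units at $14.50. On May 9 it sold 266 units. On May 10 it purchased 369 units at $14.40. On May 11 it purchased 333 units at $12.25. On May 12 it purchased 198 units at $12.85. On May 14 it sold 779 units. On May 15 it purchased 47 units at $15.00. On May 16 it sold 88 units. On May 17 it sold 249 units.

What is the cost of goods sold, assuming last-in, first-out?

COGS = $18,875.85

May 9, 266 sold [LIFO — newest first]: 266 @ $14.50 = $3,857.00
May 14, 779 sold [LIFO — newest first]: 198 @ $12.85 + 333 @ $12.25 + 248 @ $14.40 = $10,194.75
May 16, 88 sold [LIFO — newest first]: 47 @ $15.00 + 41 @ $14.40 = $1,295.40
May 17, 249 sold [LIFO — newest first]: 80 @ $14.40 + 128 @ $14.50 + 41 @ $12.70 = $3,528.70
Total COGS = $3,857.00 + $10,194.75 + $1,295.40 + $3,528.70 = $18,875.85
Ending inventory: 122 @ $12.70 = $1,549.40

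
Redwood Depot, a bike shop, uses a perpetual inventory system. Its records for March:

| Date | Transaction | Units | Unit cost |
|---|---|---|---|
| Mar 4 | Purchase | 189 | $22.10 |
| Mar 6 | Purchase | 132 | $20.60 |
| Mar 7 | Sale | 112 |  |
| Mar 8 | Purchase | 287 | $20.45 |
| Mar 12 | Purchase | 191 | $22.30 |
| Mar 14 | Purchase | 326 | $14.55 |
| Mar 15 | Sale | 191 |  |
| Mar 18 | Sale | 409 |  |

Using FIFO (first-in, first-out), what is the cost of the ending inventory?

Ending inventory = $6,683.40

Mar 7, 112 sold [FIFO — oldest first]: 112 @ $22.10 = $2,475.20
Mar 15, 191 sold [FIFO — oldest first]: 77 @ $22.10 + 114 @ $20.60 = $4,050.10
Mar 18, 409 sold [FIFO — oldest first]: 18 @ $20.60 + 287 @ $20.45 + 104 @ $22.30 = $8,559.15
Total COGS = $2,475.20 + $4,050.10 + $8,559.15 = $15,084.45
Ending inventory: 87 @ $22.30 + 326 @ $14.55 = $6,683.40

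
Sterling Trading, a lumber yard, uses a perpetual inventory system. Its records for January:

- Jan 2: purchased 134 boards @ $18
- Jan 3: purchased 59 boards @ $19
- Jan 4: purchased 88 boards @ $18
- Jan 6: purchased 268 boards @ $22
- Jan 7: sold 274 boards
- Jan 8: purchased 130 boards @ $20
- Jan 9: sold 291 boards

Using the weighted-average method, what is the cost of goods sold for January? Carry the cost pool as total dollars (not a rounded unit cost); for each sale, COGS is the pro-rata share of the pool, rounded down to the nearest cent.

After Jan 2: 134 on hand, pool $2,412.00 (≈ $18.0000 each)
After Jan 3: 193 on hand, pool $3,533.00 (≈ $18.3057 each)
After Jan 4: 281 on hand, pool $5,117.00 (≈ $18.2100 each)
After Jan 6: 549 on hand, pool $11,013.00 (≈ $20.0601 each)
Jan 7, sell 274: 274/549 × $11,013.00 → $5,496.46
After Jan 8: 405 on hand, pool $8,116.54 (≈ $20.0408 each)
Jan 9, sell 291: 291/405 × $8,116.54 → $5,831.88
Total COGS = $5,496.46 + $5,831.88 = $11,328.34
Ending inventory (cost pool remaining) = $2,284.66

COGS = $11,328.34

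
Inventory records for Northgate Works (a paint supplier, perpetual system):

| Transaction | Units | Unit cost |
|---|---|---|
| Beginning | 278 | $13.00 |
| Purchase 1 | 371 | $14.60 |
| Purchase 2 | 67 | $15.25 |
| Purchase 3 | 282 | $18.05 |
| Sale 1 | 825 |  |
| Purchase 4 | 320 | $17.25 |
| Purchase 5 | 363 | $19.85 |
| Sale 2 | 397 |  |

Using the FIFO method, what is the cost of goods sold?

Sale 1 (825) [FIFO — oldest first]: 278 @ $13.00 + 371 @ $14.60 + 67 @ $15.25 + 109 @ $18.05 = $12,019.80
Sale 2 (397) [FIFO — oldest first]: 173 @ $18.05 + 224 @ $17.25 = $6,986.65
Total COGS = $12,019.80 + $6,986.65 = $19,006.45
Ending inventory: 96 @ $17.25 + 363 @ $19.85 = $8,861.55

COGS = $19,006.45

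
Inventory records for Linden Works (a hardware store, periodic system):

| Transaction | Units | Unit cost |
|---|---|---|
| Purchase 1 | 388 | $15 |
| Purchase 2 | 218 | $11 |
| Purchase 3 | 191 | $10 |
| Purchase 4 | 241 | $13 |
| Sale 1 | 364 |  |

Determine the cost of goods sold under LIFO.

Sale 1 (364) [LIFO — newest first]: 241 @ $13 + 123 @ $10 = $4,363
Ending inventory: 388 @ $15 + 218 @ $11 + 68 @ $10 = $8,898

COGS = $4,363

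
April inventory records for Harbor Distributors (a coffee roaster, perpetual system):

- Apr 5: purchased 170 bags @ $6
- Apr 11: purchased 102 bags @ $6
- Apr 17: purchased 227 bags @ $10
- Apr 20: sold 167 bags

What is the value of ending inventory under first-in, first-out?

Ending inventory = $2,900

Apr 20, 167 sold [FIFO — oldest first]: 167 @ $6 = $1,002
Ending inventory: 3 @ $6 + 102 @ $6 + 227 @ $10 = $2,900
Check: goods available $3,902 = COGS $1,002 + ending $2,900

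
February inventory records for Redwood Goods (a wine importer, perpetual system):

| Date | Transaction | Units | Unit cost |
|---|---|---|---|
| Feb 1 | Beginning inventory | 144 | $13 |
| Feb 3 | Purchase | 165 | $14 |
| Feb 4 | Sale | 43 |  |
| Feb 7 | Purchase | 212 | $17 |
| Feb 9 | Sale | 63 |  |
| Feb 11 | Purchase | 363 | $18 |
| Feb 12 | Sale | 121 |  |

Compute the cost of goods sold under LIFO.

COGS = $3,851

Feb 4, 43 sold [LIFO — newest first]: 43 @ $14 = $602
Feb 9, 63 sold [LIFO — newest first]: 63 @ $17 = $1,071
Feb 12, 121 sold [LIFO — newest first]: 121 @ $18 = $2,178
Total COGS = $602 + $1,071 + $2,178 = $3,851
Ending inventory: 144 @ $13 + 122 @ $14 + 149 @ $17 + 242 @ $18 = $10,469
Check: goods available $14,320 = COGS $3,851 + ending $10,469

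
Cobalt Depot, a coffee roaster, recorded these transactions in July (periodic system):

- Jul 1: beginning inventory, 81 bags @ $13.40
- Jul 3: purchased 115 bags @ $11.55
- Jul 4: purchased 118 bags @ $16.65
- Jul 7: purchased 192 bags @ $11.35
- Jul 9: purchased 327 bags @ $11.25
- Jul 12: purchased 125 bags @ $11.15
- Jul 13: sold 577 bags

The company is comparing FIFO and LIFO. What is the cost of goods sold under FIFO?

COGS = $7,356.30

FIFO COGS: 81 @ $13.40 + 115 @ $11.55 + 118 @ $16.65 + 192 @ $11.35 + 71 @ $11.25 = $7,356.30
LIFO COGS: 125 @ $11.15 + 327 @ $11.25 + 125 @ $11.35 = $6,491.25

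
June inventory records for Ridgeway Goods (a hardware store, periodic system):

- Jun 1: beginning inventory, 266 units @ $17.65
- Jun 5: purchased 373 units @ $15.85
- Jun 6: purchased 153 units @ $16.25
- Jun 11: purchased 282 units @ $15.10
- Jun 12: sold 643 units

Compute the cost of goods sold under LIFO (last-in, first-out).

COGS = $10,041.25

Jun 12, 643 sold [LIFO — newest first]: 282 @ $15.10 + 153 @ $16.25 + 208 @ $15.85 = $10,041.25
Ending inventory: 266 @ $17.65 + 165 @ $15.85 = $7,310.15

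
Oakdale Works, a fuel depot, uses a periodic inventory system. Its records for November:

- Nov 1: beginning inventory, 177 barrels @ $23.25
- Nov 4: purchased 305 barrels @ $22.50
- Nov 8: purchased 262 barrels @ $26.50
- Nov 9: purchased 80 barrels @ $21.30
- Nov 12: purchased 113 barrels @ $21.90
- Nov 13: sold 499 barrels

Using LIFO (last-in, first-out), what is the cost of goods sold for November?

Nov 13, 499 sold [LIFO — newest first]: 113 @ $21.90 + 80 @ $21.30 + 262 @ $26.50 + 44 @ $22.50 = $12,111.70
Ending inventory: 177 @ $23.25 + 261 @ $22.50 = $9,987.75
Check: goods available $22,099.45 = COGS $12,111.70 + ending $9,987.75

COGS = $12,111.70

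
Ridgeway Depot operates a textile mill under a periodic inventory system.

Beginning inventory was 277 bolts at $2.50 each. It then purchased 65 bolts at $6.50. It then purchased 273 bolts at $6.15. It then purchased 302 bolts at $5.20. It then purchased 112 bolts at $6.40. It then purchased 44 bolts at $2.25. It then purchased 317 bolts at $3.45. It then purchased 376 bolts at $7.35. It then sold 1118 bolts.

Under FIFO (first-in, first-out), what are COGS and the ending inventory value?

Sale 1 (1118) [FIFO — oldest first]: 277 @ $2.50 + 65 @ $6.50 + 273 @ $6.15 + 302 @ $5.20 + 112 @ $6.40 + 44 @ $2.25 + 45 @ $3.45 = $5,335.40
Ending inventory: 272 @ $3.45 + 376 @ $7.35 = $3,702.00
Check: goods available $9,037.40 = COGS $5,335.40 + ending $3,702.00

COGS = $5,335.40; ending inventory = $3,702.00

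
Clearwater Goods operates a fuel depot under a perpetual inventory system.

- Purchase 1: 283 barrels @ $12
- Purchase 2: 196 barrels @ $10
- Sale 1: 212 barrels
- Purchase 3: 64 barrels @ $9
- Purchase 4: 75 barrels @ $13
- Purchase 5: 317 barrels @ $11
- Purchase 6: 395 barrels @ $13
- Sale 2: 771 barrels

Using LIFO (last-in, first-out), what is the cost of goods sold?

Sale 1 (212) [LIFO — newest first]: 196 @ $10 + 16 @ $12 = $2,152
Sale 2 (771) [LIFO — newest first]: 395 @ $13 + 317 @ $11 + 59 @ $13 = $9,389
Total COGS = $2,152 + $9,389 = $11,541
Ending inventory: 267 @ $12 + 64 @ $9 + 16 @ $13 = $3,988
Check: goods available $15,529 = COGS $11,541 + ending $3,988

COGS = $11,541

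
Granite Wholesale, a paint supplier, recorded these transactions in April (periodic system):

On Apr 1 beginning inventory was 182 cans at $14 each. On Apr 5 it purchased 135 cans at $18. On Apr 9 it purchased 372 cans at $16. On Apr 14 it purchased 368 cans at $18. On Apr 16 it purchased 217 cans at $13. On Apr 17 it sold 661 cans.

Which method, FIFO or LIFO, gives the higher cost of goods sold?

FIFO COGS: 182 @ $14 + 135 @ $18 + 344 @ $16 = $10,482
LIFO COGS: 217 @ $13 + 368 @ $18 + 76 @ $16 = $10,661

LIFO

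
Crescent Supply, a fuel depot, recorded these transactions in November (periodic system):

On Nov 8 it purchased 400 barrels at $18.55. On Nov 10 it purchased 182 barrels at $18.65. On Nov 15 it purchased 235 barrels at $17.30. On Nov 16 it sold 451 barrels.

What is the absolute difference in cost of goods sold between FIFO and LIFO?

$280.65

FIFO COGS: 400 @ $18.55 + 51 @ $18.65 = $8,371.15
LIFO COGS: 235 @ $17.30 + 182 @ $18.65 + 34 @ $18.55 = $8,090.50
Difference = |$8,371.15 − $8,090.50| = $280.65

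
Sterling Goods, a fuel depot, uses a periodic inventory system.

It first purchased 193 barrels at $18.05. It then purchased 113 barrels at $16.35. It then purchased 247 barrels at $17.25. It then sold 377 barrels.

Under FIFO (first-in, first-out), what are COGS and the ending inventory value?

COGS = $6,555.95; ending inventory = $3,036.00

Sale 1 (377) [FIFO — oldest first]: 193 @ $18.05 + 113 @ $16.35 + 71 @ $17.25 = $6,555.95
Ending inventory: 176 @ $17.25 = $3,036.00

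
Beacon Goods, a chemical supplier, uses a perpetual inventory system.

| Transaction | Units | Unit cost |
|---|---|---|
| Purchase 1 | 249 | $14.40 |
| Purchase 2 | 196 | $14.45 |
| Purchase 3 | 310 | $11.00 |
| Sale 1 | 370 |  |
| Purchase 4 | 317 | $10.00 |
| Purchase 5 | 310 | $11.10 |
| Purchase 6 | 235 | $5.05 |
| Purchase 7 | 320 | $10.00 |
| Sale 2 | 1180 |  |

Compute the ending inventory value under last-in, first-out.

Sale 1 (370) [LIFO — newest first]: 310 @ $11.00 + 60 @ $14.45 = $4,277.00
Sale 2 (1180) [LIFO — newest first]: 320 @ $10.00 + 235 @ $5.05 + 310 @ $11.10 + 315 @ $10.00 = $10,977.75
Total COGS = $4,277.00 + $10,977.75 = $15,254.75
Ending inventory: 249 @ $14.40 + 136 @ $14.45 + 2 @ $10.00 = $5,570.80
Check: goods available $20,825.55 = COGS $15,254.75 + ending $5,570.80

Ending inventory = $5,570.80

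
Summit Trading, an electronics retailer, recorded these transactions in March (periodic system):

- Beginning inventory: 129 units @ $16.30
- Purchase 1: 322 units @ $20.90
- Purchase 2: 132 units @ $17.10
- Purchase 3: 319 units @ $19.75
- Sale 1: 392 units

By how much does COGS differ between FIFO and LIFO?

FIFO COGS: 129 @ $16.30 + 263 @ $20.90 = $7,599.40
LIFO COGS: 319 @ $19.75 + 73 @ $17.10 = $7,548.55
Difference = |$7,599.40 − $7,548.55| = $50.85

$50.85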